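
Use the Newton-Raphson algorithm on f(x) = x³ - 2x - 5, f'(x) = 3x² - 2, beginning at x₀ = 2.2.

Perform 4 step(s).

f(x) = x³ - 2x - 5
f'(x) = 3x² - 2
x₀ = 2.2

Newton-Raphson formula: x_{n+1} = x_n - f(x_n)/f'(x_n)

Iteration 1:
  f(2.200000) = 1.248000
  f'(2.200000) = 12.520000
  x_1 = 2.200000 - 1.248000/12.520000 = 2.100319
Iteration 2:
  f(2.100319) = 0.064589
  f'(2.100319) = 11.234026
  x_2 = 2.100319 - 0.064589/11.234026 = 2.094570
Iteration 3:
  f(2.094570) = 0.000208
  f'(2.094570) = 11.161672
  x_3 = 2.094570 - 0.000208/11.161672 = 2.094551
Iteration 4:
  f(2.094551) = 0.000000
  f'(2.094551) = 11.161438
  x_4 = 2.094551 - 0.000000/11.161438 = 2.094551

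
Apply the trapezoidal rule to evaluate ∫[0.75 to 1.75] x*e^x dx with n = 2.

f(x) = x*e^x
a = 0.75, b = 1.75, n = 2
h = (b - a)/n = 0.500000

Trapezoidal rule: (h/2)[f(x₀) + 2f(x₁) + 2f(x₂) + ... + f(xₙ)]

x_0 = 0.7500, f(x_0) = 1.587750, coefficient = 1
x_1 = 1.2500, f(x_1) = 4.362929, coefficient = 2
x_2 = 1.7500, f(x_2) = 10.070555, coefficient = 1

I ≈ (0.500000/2) × 20.384162 = 5.096041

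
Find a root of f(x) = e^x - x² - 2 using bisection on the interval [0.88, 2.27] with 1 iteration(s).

f(x) = e^x - x² - 2
Initial interval: [0.88, 2.27]

Iteration 1:
  c_1 = (0.880000 + 2.270000)/2 = 1.575000
  f(c_1) = f(1.575000) = 0.350117
  f(a) × f(c) < 0, new interval: [0.880000, 1.575000]

After 1 iteration(s), the approximation is c_1 = 1.575000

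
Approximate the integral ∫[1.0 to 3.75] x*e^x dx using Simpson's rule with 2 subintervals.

f(x) = x*e^x
a = 1.0, b = 3.75, n = 2
h = (b - a)/n = 1.375000

Simpson's rule: (h/3)[f(x₀) + 4f(x₁) + 2f(x₂) + ... + f(xₙ)]

x_0 = 1.0000, f(x_0) = 2.718282, coefficient = 1
x_1 = 2.3750, f(x_1) = 25.533656, coefficient = 4
x_2 = 3.7500, f(x_2) = 159.454058, coefficient = 1

I ≈ (1.375000/3) × 264.306965 = 121.140692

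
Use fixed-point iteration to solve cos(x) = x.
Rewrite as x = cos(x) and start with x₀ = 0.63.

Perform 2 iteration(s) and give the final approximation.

Equation: cos(x) = x
Fixed-point form: x = cos(x)
x₀ = 0.63

x_1 = g(0.630000) = 0.808028
x_2 = g(0.808028) = 0.690926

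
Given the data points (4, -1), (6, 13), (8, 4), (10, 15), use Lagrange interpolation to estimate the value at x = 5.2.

Lagrange interpolation formula:
P(x) = Σ yᵢ × Lᵢ(x)
where Lᵢ(x) = Π_{j≠i} (x - xⱼ)/(xᵢ - xⱼ)

L_0(5.2) = (5.2 - 6)/(4 - 6) × (5.2 - 8)/(4 - 8) × (5.2 - 10)/(4 - 10) = 0.224000
L_1(5.2) = (5.2 - 4)/(6 - 4) × (5.2 - 8)/(6 - 8) × (5.2 - 10)/(6 - 10) = 1.008000
L_2(5.2) = (5.2 - 4)/(8 - 4) × (5.2 - 6)/(8 - 6) × (5.2 - 10)/(8 - 10) = -0.288000
L_3(5.2) = (5.2 - 4)/(10 - 4) × (5.2 - 6)/(10 - 6) × (5.2 - 8)/(10 - 8) = 0.056000

P(5.2) = (-1)×L_0(5.2) + 13×L_1(5.2) + 4×L_2(5.2) + 15×L_3(5.2)
P(5.2) = 12.568000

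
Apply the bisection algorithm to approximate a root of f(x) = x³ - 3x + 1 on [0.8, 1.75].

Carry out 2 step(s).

f(x) = x³ - 3x + 1
Initial interval: [0.8, 1.75]

Iteration 1:
  c_1 = (0.800000 + 1.750000)/2 = 1.275000
  f(c_1) = f(1.275000) = -0.752328
  f(a) × f(c) ≥ 0, new interval: [1.275000, 1.750000]
Iteration 2:
  c_2 = (1.275000 + 1.750000)/2 = 1.512500
  f(c_2) = f(1.512500) = -0.077420
  f(a) × f(c) ≥ 0, new interval: [1.512500, 1.750000]

After 2 iteration(s), the approximation is c_2 = 1.512500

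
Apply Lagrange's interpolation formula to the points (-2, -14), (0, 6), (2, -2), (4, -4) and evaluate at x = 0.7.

Lagrange interpolation formula:
P(x) = Σ yᵢ × Lᵢ(x)
where Lᵢ(x) = Π_{j≠i} (x - xⱼ)/(xᵢ - xⱼ)

L_0(0.7) = (0.7 - 0)/(-2 - 0) × (0.7 - 2)/(-2 - 2) × (0.7 - 4)/(-2 - 4) = -0.062562
L_1(0.7) = (0.7 - (-2))/(0 - (-2)) × (0.7 - 2)/(0 - 2) × (0.7 - 4)/(0 - 4) = 0.723938
L_2(0.7) = (0.7 - (-2))/(2 - (-2)) × (0.7 - 0)/(2 - 0) × (0.7 - 4)/(2 - 4) = 0.389812
L_3(0.7) = (0.7 - (-2))/(4 - (-2)) × (0.7 - 0)/(4 - 0) × (0.7 - 2)/(4 - 2) = -0.051188

P(0.7) = (-14)×L_0(0.7) + 6×L_1(0.7) + (-2)×L_2(0.7) + (-4)×L_3(0.7)
P(0.7) = 4.644625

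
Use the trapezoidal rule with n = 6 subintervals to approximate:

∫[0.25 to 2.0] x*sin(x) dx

f(x) = x*sin(x)
a = 0.25, b = 2.0, n = 6
h = (b - a)/n = 0.291667

Trapezoidal rule: (h/2)[f(x₀) + 2f(x₁) + 2f(x₂) + ... + f(xₙ)]

x_0 = 0.2500, f(x_0) = 0.061851, coefficient = 1
x_1 = 0.5417, f(x_1) = 0.279264, coefficient = 2
x_2 = 0.8333, f(x_2) = 0.616814, coefficient = 2
x_3 = 1.1250, f(x_3) = 1.015051, coefficient = 2
x_4 = 1.4167, f(x_4) = 1.399873, coefficient = 2
x_5 = 1.7083, f(x_5) = 1.692201, coefficient = 2
x_6 = 2.0000, f(x_6) = 1.818595, coefficient = 1

I ≈ (0.291667/2) × 11.886852 = 1.733499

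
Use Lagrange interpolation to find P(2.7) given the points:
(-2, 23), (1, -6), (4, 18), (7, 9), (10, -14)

Lagrange interpolation formula:
P(x) = Σ yᵢ × Lᵢ(x)
where Lᵢ(x) = Π_{j≠i} (x - xⱼ)/(xᵢ - xⱼ)

L_0(2.7) = (2.7 - 1)/(-2 - 1) × (2.7 - 4)/(-2 - 4) × (2.7 - 7)/(-2 - 7) × (2.7 - 10)/(-2 - 10) = -0.035685
L_1(2.7) = (2.7 - (-2))/(1 - (-2)) × (2.7 - 4)/(1 - 4) × (2.7 - 7)/(1 - 7) × (2.7 - 10)/(1 - 10) = 0.394636
L_2(2.7) = (2.7 - (-2))/(4 - (-2)) × (2.7 - 1)/(4 - 1) × (2.7 - 7)/(4 - 7) × (2.7 - 10)/(4 - 10) = 0.774093
L_3(2.7) = (2.7 - (-2))/(7 - (-2)) × (2.7 - 1)/(7 - 1) × (2.7 - 4)/(7 - 4) × (2.7 - 10)/(7 - 10) = -0.156019
L_4(2.7) = (2.7 - (-2))/(10 - (-2)) × (2.7 - 1)/(10 - 1) × (2.7 - 4)/(10 - 4) × (2.7 - 7)/(10 - 7) = 0.022975

P(2.7) = 23×L_0(2.7) + (-6)×L_1(2.7) + 18×L_2(2.7) + 9×L_3(2.7) + (-14)×L_4(2.7)
P(2.7) = 9.019277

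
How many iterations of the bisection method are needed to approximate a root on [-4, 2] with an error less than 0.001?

We need (b-a)/2^n ≤ 0.001
(2 - (-4))/2^n ≤ 0.001
6/2^n ≤ 0.001
2^n ≥ 6000
n ≥ log₂(6000) = 12.55
n ≥ 13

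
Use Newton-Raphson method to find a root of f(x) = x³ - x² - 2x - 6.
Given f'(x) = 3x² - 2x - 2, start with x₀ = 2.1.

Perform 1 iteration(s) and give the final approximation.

f(x) = x³ - x² - 2x - 6
f'(x) = 3x² - 2x - 2
x₀ = 2.1

Newton-Raphson formula: x_{n+1} = x_n - f(x_n)/f'(x_n)

Iteration 1:
  f(2.100000) = -5.349000
  f'(2.100000) = 7.030000
  x_1 = 2.100000 - (-5.349000)/7.030000 = 2.860882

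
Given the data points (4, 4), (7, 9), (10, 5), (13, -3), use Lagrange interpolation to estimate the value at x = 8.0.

Lagrange interpolation formula:
P(x) = Σ yᵢ × Lᵢ(x)
where Lᵢ(x) = Π_{j≠i} (x - xⱼ)/(xᵢ - xⱼ)

L_0(8.0) = (8.0 - 7)/(4 - 7) × (8.0 - 10)/(4 - 10) × (8.0 - 13)/(4 - 13) = -0.061728
L_1(8.0) = (8.0 - 4)/(7 - 4) × (8.0 - 10)/(7 - 10) × (8.0 - 13)/(7 - 13) = 0.740741
L_2(8.0) = (8.0 - 4)/(10 - 4) × (8.0 - 7)/(10 - 7) × (8.0 - 13)/(10 - 13) = 0.370370
L_3(8.0) = (8.0 - 4)/(13 - 4) × (8.0 - 7)/(13 - 7) × (8.0 - 10)/(13 - 10) = -0.049383

P(8.0) = 4×L_0(8.0) + 9×L_1(8.0) + 5×L_2(8.0) + (-3)×L_3(8.0)
P(8.0) = 8.419753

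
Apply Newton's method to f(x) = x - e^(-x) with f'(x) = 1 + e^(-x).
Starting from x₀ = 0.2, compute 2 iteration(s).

f(x) = x - e^(-x)
f'(x) = 1 + e^(-x)
x₀ = 0.2

Newton-Raphson formula: x_{n+1} = x_n - f(x_n)/f'(x_n)

Iteration 1:
  f(0.200000) = -0.618731
  f'(0.200000) = 1.818731
  x_1 = 0.200000 - (-0.618731)/1.818731 = 0.540199
Iteration 2:
  f(0.540199) = -0.042433
  f'(0.540199) = 1.582632
  x_2 = 0.540199 - (-0.042433)/1.582632 = 0.567011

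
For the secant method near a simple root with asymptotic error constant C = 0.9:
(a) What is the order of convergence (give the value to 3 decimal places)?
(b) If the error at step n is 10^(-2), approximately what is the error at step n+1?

(a) Secant method has superlinear convergence with order φ = (1+√5)/2 ≈ 1.618.
    This means |e_{n+1}| ≈ C|e_n|^1.618.

(b) With |e_n| = 10^(-2) and C = 0.9:
    |e_{n+1}| ≈ 0.9 × (10^(-2))^1.618 = 0.9 × 10^(-3.24)

(a) ≈ 1.618 (golden ratio); (b) |e_{n+1}| ≈ 5.226e-04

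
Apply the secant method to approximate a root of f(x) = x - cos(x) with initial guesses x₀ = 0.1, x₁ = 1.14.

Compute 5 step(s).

f(x) = x - cos(x)
x₀ = 0.1, x₁ = 1.14

Secant formula: x_{n+1} = x_n - f(x_n)(x_n - x_{n-1})/(f(x_n) - f(x_{n-1}))

Iteration 1:
  f(0.100000) = -0.895004
  f(1.140000) = 0.722405
  x_2 = 1.140000 - 0.722405×(1.140000 - 0.100000)/(0.722405 - (-0.895004))
       = 0.675491
Iteration 2:
  f(1.140000) = 0.722405
  f(0.675491) = -0.104909
  x_3 = 0.675491 - (-0.104909)×(0.675491 - 1.140000)/(-0.104909 - 0.722405)
       = 0.734394
Iteration 3:
  f(0.675491) = -0.104909
  f(0.734394) = -0.007843
  x_4 = 0.734394 - (-0.007843)×(0.734394 - 0.675491)/(-0.007843 - (-0.104909))
       = 0.739153
Iteration 4:
  f(0.734394) = -0.007843
  f(0.739153) = 0.000114
  x_5 = 0.739153 - 0.000114×(0.739153 - 0.734394)/(0.000114 - (-0.007843))
       = 0.739085
Iteration 5:
  f(0.739153) = 0.000114
  f(0.739085) = 0.000000
  x_6 = 0.739085 - 0.000000×(0.739085 - 0.739153)/(0.000000 - 0.000114)
       = 0.739085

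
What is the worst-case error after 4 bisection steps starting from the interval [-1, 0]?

Bisection error bound: |error| ≤ (b-a)/2^n
|error| ≤ (0 - (-1))/2^4 = 1/2^4
|error| ≤ 0.0625000000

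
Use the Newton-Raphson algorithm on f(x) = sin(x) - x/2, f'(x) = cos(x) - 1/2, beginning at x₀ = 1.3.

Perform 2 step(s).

f(x) = sin(x) - x/2
f'(x) = cos(x) - 1/2
x₀ = 1.3

Newton-Raphson formula: x_{n+1} = x_n - f(x_n)/f'(x_n)

Iteration 1:
  f(1.300000) = 0.313558
  f'(1.300000) = -0.232501
  x_1 = 1.300000 - 0.313558/(-0.232501) = 2.648631
Iteration 2:
  f(2.648631) = -0.851078
  f'(2.648631) = -1.380935
  x_2 = 2.648631 - (-0.851078)/(-1.380935) = 2.032325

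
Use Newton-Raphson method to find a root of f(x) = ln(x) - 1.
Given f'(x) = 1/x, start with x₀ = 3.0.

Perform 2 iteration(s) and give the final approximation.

f(x) = ln(x) - 1
f'(x) = 1/x
x₀ = 3.0

Newton-Raphson formula: x_{n+1} = x_n - f(x_n)/f'(x_n)

Iteration 1:
  f(3.000000) = 0.098612
  f'(3.000000) = 0.333333
  x_1 = 3.000000 - 0.098612/0.333333 = 2.704163
Iteration 2:
  f(2.704163) = -0.005208
  f'(2.704163) = 0.369800
  x_2 = 2.704163 - (-0.005208)/0.369800 = 2.718245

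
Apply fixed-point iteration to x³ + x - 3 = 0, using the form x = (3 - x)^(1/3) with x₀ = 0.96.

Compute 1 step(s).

Equation: x³ + x - 3 = 0
Fixed-point form: x = (3 - x)^(1/3)
x₀ = 0.96

x_1 = g(0.960000) = 1.268265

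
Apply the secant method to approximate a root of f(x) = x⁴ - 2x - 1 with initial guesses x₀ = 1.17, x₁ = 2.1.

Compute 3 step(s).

f(x) = x⁴ - 2x - 1
x₀ = 1.17, x₁ = 2.1

Secant formula: x_{n+1} = x_n - f(x_n)(x_n - x_{n-1})/(f(x_n) - f(x_{n-1}))

Iteration 1:
  f(1.170000) = -1.466113
  f(2.100000) = 14.248100
  x_2 = 2.100000 - 14.248100×(2.100000 - 1.170000)/(14.248100 - (-1.466113))
       = 1.256768
Iteration 2:
  f(2.100000) = 14.248100
  f(1.256768) = -1.018826
  x_3 = 1.256768 - (-1.018826)×(1.256768 - 2.100000)/(-1.018826 - 14.248100)
       = 1.313040
Iteration 3:
  f(1.256768) = -1.018826
  f(1.313040) = -0.653648
  x_4 = 1.313040 - (-0.653648)×(1.313040 - 1.256768)/(-0.653648 - (-1.018826))
       = 1.413765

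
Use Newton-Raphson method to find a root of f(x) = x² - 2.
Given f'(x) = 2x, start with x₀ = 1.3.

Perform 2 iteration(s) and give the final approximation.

f(x) = x² - 2
f'(x) = 2x
x₀ = 1.3

Newton-Raphson formula: x_{n+1} = x_n - f(x_n)/f'(x_n)

Iteration 1:
  f(1.300000) = -0.310000
  f'(1.300000) = 2.600000
  x_1 = 1.300000 - (-0.310000)/2.600000 = 1.419231
Iteration 2:
  f(1.419231) = 0.014216
  f'(1.419231) = 2.838462
  x_2 = 1.419231 - 0.014216/2.838462 = 1.414222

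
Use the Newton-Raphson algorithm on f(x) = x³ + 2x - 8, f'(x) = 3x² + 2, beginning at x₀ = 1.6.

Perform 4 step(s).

f(x) = x³ + 2x - 8
f'(x) = 3x² + 2
x₀ = 1.6

Newton-Raphson formula: x_{n+1} = x_n - f(x_n)/f'(x_n)

Iteration 1:
  f(1.600000) = -0.704000
  f'(1.600000) = 9.680000
  x_1 = 1.600000 - (-0.704000)/9.680000 = 1.672727
Iteration 2:
  f(1.672727) = 0.025773
  f'(1.672727) = 10.394050
  x_2 = 1.672727 - 0.025773/10.394050 = 1.670248
Iteration 3:
  f(1.670248) = 0.000031
  f'(1.670248) = 10.369182
  x_3 = 1.670248 - 0.000031/10.369182 = 1.670245
Iteration 4:
  f(1.670245) = 0.000000
  f'(1.670245) = 10.369152
  x_4 = 1.670245 - 0.000000/10.369152 = 1.670245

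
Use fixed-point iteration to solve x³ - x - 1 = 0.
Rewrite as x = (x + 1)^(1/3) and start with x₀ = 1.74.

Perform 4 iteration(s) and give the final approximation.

Equation: x³ - x - 1 = 0
Fixed-point form: x = (x + 1)^(1/3)
x₀ = 1.74

x_1 = g(1.740000) = 1.399319
x_2 = g(1.399319) = 1.338739
x_3 = g(1.338739) = 1.327376
x_4 = g(1.327376) = 1.325223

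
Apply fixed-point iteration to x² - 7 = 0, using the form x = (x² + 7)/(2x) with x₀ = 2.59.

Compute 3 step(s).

Equation: x² - 7 = 0
Fixed-point form: x = (x² + 7)/(2x)
x₀ = 2.59

x_1 = g(2.590000) = 2.646351
x_2 = g(2.646351) = 2.645751
x_3 = g(2.645751) = 2.645751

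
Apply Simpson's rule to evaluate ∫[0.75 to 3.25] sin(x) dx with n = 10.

f(x) = sin(x)
a = 0.75, b = 3.25, n = 10
h = (b - a)/n = 0.250000

Simpson's rule: (h/3)[f(x₀) + 4f(x₁) + 2f(x₂) + ... + f(xₙ)]

x_0 = 0.7500, f(x_0) = 0.681639, coefficient = 1
x_1 = 1.0000, f(x_1) = 0.841471, coefficient = 4
x_2 = 1.2500, f(x_2) = 0.948985, coefficient = 2
x_3 = 1.5000, f(x_3) = 0.997495, coefficient = 4
x_4 = 1.7500, f(x_4) = 0.983986, coefficient = 2
x_5 = 2.0000, f(x_5) = 0.909297, coefficient = 4
x_6 = 2.2500, f(x_6) = 0.778073, coefficient = 2
x_7 = 2.5000, f(x_7) = 0.598472, coefficient = 4
x_8 = 2.7500, f(x_8) = 0.381661, coefficient = 2
x_9 = 3.0000, f(x_9) = 0.141120, coefficient = 4
x_10 = 3.2500, f(x_10) = -0.108195, coefficient = 1

I ≈ (0.250000/3) × 20.710275 = 1.725856
Exact value: 1.725819
Error: 0.000038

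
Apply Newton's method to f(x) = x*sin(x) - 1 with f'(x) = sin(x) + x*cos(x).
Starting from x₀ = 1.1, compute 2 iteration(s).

f(x) = x*sin(x) - 1
f'(x) = sin(x) + x*cos(x)
x₀ = 1.1

Newton-Raphson formula: x_{n+1} = x_n - f(x_n)/f'(x_n)

Iteration 1:
  f(1.100000) = -0.019672
  f'(1.100000) = 1.390163
  x_1 = 1.100000 - (-0.019672)/1.390163 = 1.114151
Iteration 2:
  f(1.114151) = -0.000009
  f'(1.114151) = 1.388810
  x_2 = 1.114151 - (-0.000009)/1.388810 = 1.114157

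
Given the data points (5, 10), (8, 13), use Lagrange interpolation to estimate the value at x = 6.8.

Lagrange interpolation formula:
P(x) = Σ yᵢ × Lᵢ(x)
where Lᵢ(x) = Π_{j≠i} (x - xⱼ)/(xᵢ - xⱼ)

L_0(6.8) = (6.8 - 8)/(5 - 8) = 0.400000
L_1(6.8) = (6.8 - 5)/(8 - 5) = 0.600000

P(6.8) = 10×L_0(6.8) + 13×L_1(6.8)
P(6.8) = 11.800000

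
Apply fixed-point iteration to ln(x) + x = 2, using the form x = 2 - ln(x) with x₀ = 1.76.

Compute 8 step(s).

Equation: ln(x) + x = 2
Fixed-point form: x = 2 - ln(x)
x₀ = 1.76

x_1 = g(1.760000) = 1.434686
x_2 = g(1.434686) = 1.639054
x_3 = g(1.639054) = 1.505881
x_4 = g(1.505881) = 1.590622
x_5 = g(1.590622) = 1.535875
x_6 = g(1.535875) = 1.570900
x_7 = g(1.570900) = 1.548351
x_8 = g(1.548351) = 1.562809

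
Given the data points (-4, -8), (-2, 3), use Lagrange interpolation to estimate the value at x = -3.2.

Lagrange interpolation formula:
P(x) = Σ yᵢ × Lᵢ(x)
where Lᵢ(x) = Π_{j≠i} (x - xⱼ)/(xᵢ - xⱼ)

L_0(-3.2) = (-3.2 - (-2))/(-4 - (-2)) = 0.600000
L_1(-3.2) = (-3.2 - (-4))/(-2 - (-4)) = 0.400000

P(-3.2) = (-8)×L_0(-3.2) + 3×L_1(-3.2)
P(-3.2) = -3.600000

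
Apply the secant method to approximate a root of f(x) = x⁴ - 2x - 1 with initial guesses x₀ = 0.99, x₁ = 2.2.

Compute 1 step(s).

f(x) = x⁴ - 2x - 1
x₀ = 0.99, x₁ = 2.2

Secant formula: x_{n+1} = x_n - f(x_n)(x_n - x_{n-1})/(f(x_n) - f(x_{n-1}))

Iteration 1:
  f(0.990000) = -2.019404
  f(2.200000) = 18.025600
  x_2 = 2.200000 - 18.025600×(2.200000 - 0.990000)/(18.025600 - (-2.019404))
       = 1.111900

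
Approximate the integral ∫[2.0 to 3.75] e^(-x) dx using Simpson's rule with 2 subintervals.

f(x) = e^(-x)
a = 2.0, b = 3.75, n = 2
h = (b - a)/n = 0.875000

Simpson's rule: (h/3)[f(x₀) + 4f(x₁) + 2f(x₂) + ... + f(xₙ)]

x_0 = 2.0000, f(x_0) = 0.135335, coefficient = 1
x_1 = 2.8750, f(x_1) = 0.056416, coefficient = 4
x_2 = 3.7500, f(x_2) = 0.023518, coefficient = 1

I ≈ (0.875000/3) × 0.384518 = 0.112151
Exact value: 0.111818
Error: 0.000333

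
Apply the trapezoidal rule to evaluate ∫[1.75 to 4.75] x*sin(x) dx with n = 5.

f(x) = x*sin(x)
a = 1.75, b = 4.75, n = 5
h = (b - a)/n = 0.600000

Trapezoidal rule: (h/2)[f(x₀) + 2f(x₁) + 2f(x₂) + ... + f(xₙ)]

x_0 = 1.7500, f(x_0) = 1.721975, coefficient = 1
x_1 = 2.3500, f(x_1) = 1.671962, coefficient = 2
x_2 = 2.9500, f(x_2) = 0.561747, coefficient = 2
x_3 = 3.5500, f(x_3) = -1.409876, coefficient = 2
x_4 = 4.1500, f(x_4) = -3.510832, coefficient = 2
x_5 = 4.7500, f(x_5) = -4.746641, coefficient = 1

I ≈ (0.600000/2) × -8.398664 = -2.519599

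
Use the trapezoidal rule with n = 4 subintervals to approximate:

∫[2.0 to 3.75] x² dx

f(x) = x²
a = 2.0, b = 3.75, n = 4
h = (b - a)/n = 0.437500

Trapezoidal rule: (h/2)[f(x₀) + 2f(x₁) + 2f(x₂) + ... + f(xₙ)]

x_0 = 2.0000, f(x_0) = 4.000000, coefficient = 1
x_1 = 2.4375, f(x_1) = 5.941406, coefficient = 2
x_2 = 2.8750, f(x_2) = 8.265625, coefficient = 2
x_3 = 3.3125, f(x_3) = 10.972656, coefficient = 2
x_4 = 3.7500, f(x_4) = 14.062500, coefficient = 1

I ≈ (0.437500/2) × 68.421875 = 14.967285
Exact value: 14.911458
Error: 0.055827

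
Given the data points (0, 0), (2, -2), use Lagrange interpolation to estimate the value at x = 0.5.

Lagrange interpolation formula:
P(x) = Σ yᵢ × Lᵢ(x)
where Lᵢ(x) = Π_{j≠i} (x - xⱼ)/(xᵢ - xⱼ)

L_0(0.5) = (0.5 - 2)/(0 - 2) = 0.750000
L_1(0.5) = (0.5 - 0)/(2 - 0) = 0.250000

P(0.5) = 0×L_0(0.5) + (-2)×L_1(0.5)
P(0.5) = -0.500000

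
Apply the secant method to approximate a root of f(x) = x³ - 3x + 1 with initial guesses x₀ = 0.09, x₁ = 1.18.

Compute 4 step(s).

f(x) = x³ - 3x + 1
x₀ = 0.09, x₁ = 1.18

Secant formula: x_{n+1} = x_n - f(x_n)(x_n - x_{n-1})/(f(x_n) - f(x_{n-1}))

Iteration 1:
  f(0.090000) = 0.730729
  f(1.180000) = -0.896968
  x_2 = 1.180000 - (-0.896968)×(1.180000 - 0.090000)/(-0.896968 - 0.730729)
       = 0.579338
Iteration 2:
  f(1.180000) = -0.896968
  f(0.579338) = -0.543570
  x_3 = 0.579338 - (-0.543570)×(0.579338 - 1.180000)/(-0.543570 - (-0.896968))
       = -0.344554
Iteration 3:
  f(0.579338) = -0.543570
  f(-0.344554) = 1.992758
  x_4 = -0.344554 - 1.992758×(-0.344554 - 0.579338)/(1.992758 - (-0.543570))
       = 0.381335
Iteration 4:
  f(-0.344554) = 1.992758
  f(0.381335) = -0.088554
  x_5 = 0.381335 - (-0.088554)×(0.381335 - (-0.344554))/(-0.088554 - 1.992758)
       = 0.350451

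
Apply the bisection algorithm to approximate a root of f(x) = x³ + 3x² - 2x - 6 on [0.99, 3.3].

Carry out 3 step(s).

f(x) = x³ + 3x² - 2x - 6
Initial interval: [0.99, 3.3]

Iteration 1:
  c_1 = (0.990000 + 3.300000)/2 = 2.145000
  f(c_1) = f(2.145000) = 13.382274
  f(a) × f(c) < 0, new interval: [0.990000, 2.145000]
Iteration 2:
  c_2 = (0.990000 + 2.145000)/2 = 1.567500
  f(c_2) = f(1.567500) = 2.087604
  f(a) × f(c) < 0, new interval: [0.990000, 1.567500]
Iteration 3:
  c_3 = (0.990000 + 1.567500)/2 = 1.278750
  f(c_3) = f(1.278750) = -1.560881
  f(a) × f(c) ≥ 0, new interval: [1.278750, 1.567500]

After 3 iteration(s), the approximation is c_3 = 1.278750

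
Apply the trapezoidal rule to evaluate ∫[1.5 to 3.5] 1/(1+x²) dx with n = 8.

f(x) = 1/(1+x²)
a = 1.5, b = 3.5, n = 8
h = (b - a)/n = 0.250000

Trapezoidal rule: (h/2)[f(x₀) + 2f(x₁) + 2f(x₂) + ... + f(xₙ)]

x_0 = 1.5000, f(x_0) = 0.307692, coefficient = 1
x_1 = 1.7500, f(x_1) = 0.246154, coefficient = 2
x_2 = 2.0000, f(x_2) = 0.200000, coefficient = 2
x_3 = 2.2500, f(x_3) = 0.164948, coefficient = 2
x_4 = 2.5000, f(x_4) = 0.137931, coefficient = 2
x_5 = 2.7500, f(x_5) = 0.116788, coefficient = 2
x_6 = 3.0000, f(x_6) = 0.100000, coefficient = 2
x_7 = 3.2500, f(x_7) = 0.086486, coefficient = 2
x_8 = 3.5000, f(x_8) = 0.075472, coefficient = 1

I ≈ (0.250000/2) × 2.487780 = 0.310973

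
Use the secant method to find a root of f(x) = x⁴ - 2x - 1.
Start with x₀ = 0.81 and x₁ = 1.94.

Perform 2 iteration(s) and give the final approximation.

f(x) = x⁴ - 2x - 1
x₀ = 0.81, x₁ = 1.94

Secant formula: x_{n+1} = x_n - f(x_n)(x_n - x_{n-1})/(f(x_n) - f(x_{n-1}))

Iteration 1:
  f(0.810000) = -2.189533
  f(1.940000) = 9.284685
  x_2 = 1.940000 - 9.284685×(1.940000 - 0.810000)/(9.284685 - (-2.189533))
       = 1.025629
Iteration 2:
  f(1.940000) = 9.284685
  f(1.025629) = -1.944734
  x_3 = 1.025629 - (-1.944734)×(1.025629 - 1.940000)/(-1.944734 - 9.284685)
       = 1.183981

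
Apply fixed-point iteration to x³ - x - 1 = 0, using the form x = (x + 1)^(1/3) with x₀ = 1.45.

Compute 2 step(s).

Equation: x³ - x - 1 = 0
Fixed-point form: x = (x + 1)^(1/3)
x₀ = 1.45

x_1 = g(1.450000) = 1.348100
x_2 = g(1.348100) = 1.329144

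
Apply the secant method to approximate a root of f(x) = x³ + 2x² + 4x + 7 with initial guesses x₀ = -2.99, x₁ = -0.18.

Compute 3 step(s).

f(x) = x³ + 2x² + 4x + 7
x₀ = -2.99, x₁ = -0.18

Secant formula: x_{n+1} = x_n - f(x_n)(x_n - x_{n-1})/(f(x_n) - f(x_{n-1}))

Iteration 1:
  f(-2.990000) = -13.810699
  f(-0.180000) = 6.338968
  x_2 = -0.180000 - 6.338968×(-0.180000 - (-2.990000))/(6.338968 - (-13.810699))
       = -1.064010
Iteration 2:
  f(-0.180000) = 6.338968
  f(-1.064010) = 3.803612
  x_3 = -1.064010 - 3.803612×(-1.064010 - (-0.180000))/(3.803612 - 6.338968)
       = -2.390225
Iteration 3:
  f(-1.064010) = 3.803612
  f(-2.390225) = -4.790327
  x_4 = -2.390225 - (-4.790327)×(-2.390225 - (-1.064010))/(-4.790327 - 3.803612)
       = -1.650983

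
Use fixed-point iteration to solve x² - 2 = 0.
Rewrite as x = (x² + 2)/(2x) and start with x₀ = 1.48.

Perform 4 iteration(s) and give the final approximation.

Equation: x² - 2 = 0
Fixed-point form: x = (x² + 2)/(2x)
x₀ = 1.48

x_1 = g(1.480000) = 1.415676
x_2 = g(1.415676) = 1.414214
x_3 = g(1.414214) = 1.414214
x_4 = g(1.414214) = 1.414214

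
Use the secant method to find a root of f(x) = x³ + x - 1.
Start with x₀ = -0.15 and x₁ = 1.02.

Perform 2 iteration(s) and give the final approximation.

f(x) = x³ + x - 1
x₀ = -0.15, x₁ = 1.02

Secant formula: x_{n+1} = x_n - f(x_n)(x_n - x_{n-1})/(f(x_n) - f(x_{n-1}))

Iteration 1:
  f(-0.150000) = -1.153375
  f(1.020000) = 1.081208
  x_2 = 1.020000 - 1.081208×(1.020000 - (-0.150000))/(1.081208 - (-1.153375))
       = 0.453893
Iteration 2:
  f(1.020000) = 1.081208
  f(0.453893) = -0.452597
  x_3 = 0.453893 - (-0.452597)×(0.453893 - 1.020000)/(-0.452597 - 1.081208)
       = 0.620940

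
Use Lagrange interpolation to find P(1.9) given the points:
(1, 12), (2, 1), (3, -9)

Lagrange interpolation formula:
P(x) = Σ yᵢ × Lᵢ(x)
where Lᵢ(x) = Π_{j≠i} (x - xⱼ)/(xᵢ - xⱼ)

L_0(1.9) = (1.9 - 2)/(1 - 2) × (1.9 - 3)/(1 - 3) = 0.055000
L_1(1.9) = (1.9 - 1)/(2 - 1) × (1.9 - 3)/(2 - 3) = 0.990000
L_2(1.9) = (1.9 - 1)/(3 - 1) × (1.9 - 2)/(3 - 2) = -0.045000

P(1.9) = 12×L_0(1.9) + 1×L_1(1.9) + (-9)×L_2(1.9)
P(1.9) = 2.055000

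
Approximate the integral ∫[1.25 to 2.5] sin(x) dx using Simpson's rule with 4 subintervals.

f(x) = sin(x)
a = 1.25, b = 2.5, n = 4
h = (b - a)/n = 0.312500

Simpson's rule: (h/3)[f(x₀) + 4f(x₁) + 2f(x₂) + ... + f(xₙ)]

x_0 = 1.2500, f(x_0) = 0.948985, coefficient = 1
x_1 = 1.5625, f(x_1) = 0.999966, coefficient = 4
x_2 = 1.8750, f(x_2) = 0.954086, coefficient = 2
x_3 = 2.1875, f(x_3) = 0.815789, coefficient = 4
x_4 = 2.5000, f(x_4) = 0.598472, coefficient = 1

I ≈ (0.312500/3) × 10.718648 = 1.116526
Exact value: 1.116466
Error: 0.000060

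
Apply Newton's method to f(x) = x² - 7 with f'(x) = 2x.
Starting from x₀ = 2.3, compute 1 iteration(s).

f(x) = x² - 7
f'(x) = 2x
x₀ = 2.3

Newton-Raphson formula: x_{n+1} = x_n - f(x_n)/f'(x_n)

Iteration 1:
  f(2.300000) = -1.710000
  f'(2.300000) = 4.600000
  x_1 = 2.300000 - (-1.710000)/4.600000 = 2.671739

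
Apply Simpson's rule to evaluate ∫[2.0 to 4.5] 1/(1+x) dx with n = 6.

f(x) = 1/(1+x)
a = 2.0, b = 4.5, n = 6
h = (b - a)/n = 0.416667

Simpson's rule: (h/3)[f(x₀) + 4f(x₁) + 2f(x₂) + ... + f(xₙ)]

x_0 = 2.0000, f(x_0) = 0.333333, coefficient = 1
x_1 = 2.4167, f(x_1) = 0.292683, coefficient = 4
x_2 = 2.8333, f(x_2) = 0.260870, coefficient = 2
x_3 = 3.2500, f(x_3) = 0.235294, coefficient = 4
x_4 = 3.6667, f(x_4) = 0.214286, coefficient = 2
x_5 = 4.0833, f(x_5) = 0.196721, coefficient = 4
x_6 = 4.5000, f(x_6) = 0.181818, coefficient = 1

I ≈ (0.416667/3) × 4.364255 = 0.606147
Exact value: 0.606136
Error: 0.000011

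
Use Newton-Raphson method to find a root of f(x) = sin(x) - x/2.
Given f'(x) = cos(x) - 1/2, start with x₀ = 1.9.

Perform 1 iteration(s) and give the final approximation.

f(x) = sin(x) - x/2
f'(x) = cos(x) - 1/2
x₀ = 1.9

Newton-Raphson formula: x_{n+1} = x_n - f(x_n)/f'(x_n)

Iteration 1:
  f(1.900000) = -0.003700
  f'(1.900000) = -0.823290
  x_1 = 1.900000 - (-0.003700)/(-0.823290) = 1.895506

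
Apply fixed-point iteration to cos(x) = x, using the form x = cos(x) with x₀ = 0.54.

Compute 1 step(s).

Equation: cos(x) = x
Fixed-point form: x = cos(x)
x₀ = 0.54

x_1 = g(0.540000) = 0.857709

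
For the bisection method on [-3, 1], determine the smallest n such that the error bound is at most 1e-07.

We need (b-a)/2^n ≤ 1e-07
(1 - (-3))/2^n ≤ 1e-07
4/2^n ≤ 1e-07
2^n ≥ 40000000
n ≥ log₂(40000000) = 25.25
n ≥ 26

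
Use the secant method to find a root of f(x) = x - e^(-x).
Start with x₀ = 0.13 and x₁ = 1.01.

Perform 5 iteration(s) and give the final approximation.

f(x) = x - e^(-x)
x₀ = 0.13, x₁ = 1.01

Secant formula: x_{n+1} = x_n - f(x_n)(x_n - x_{n-1})/(f(x_n) - f(x_{n-1}))

Iteration 1:
  f(0.130000) = -0.748095
  f(1.010000) = 0.645781
  x_2 = 1.010000 - 0.645781×(1.010000 - 0.130000)/(0.645781 - (-0.748095))
       = 0.602297
Iteration 2:
  f(1.010000) = 0.645781
  f(0.602297) = 0.054745
  x_3 = 0.602297 - 0.054745×(0.602297 - 1.010000)/(0.054745 - 0.645781)
       = 0.564534
Iteration 3:
  f(0.602297) = 0.054745
  f(0.564534) = -0.004092
  x_4 = 0.564534 - (-0.004092)×(0.564534 - 0.602297)/(-0.004092 - 0.054745)
       = 0.567160
Iteration 4:
  f(0.564534) = -0.004092
  f(0.567160) = 0.000026
  x_5 = 0.567160 - 0.000026×(0.567160 - 0.564534)/(0.000026 - (-0.004092))
       = 0.567143
Iteration 5:
  f(0.567160) = 0.000026
  f(0.567143) = 0.000000
  x_6 = 0.567143 - 0.000000×(0.567143 - 0.567160)/(0.000000 - 0.000026)
       = 0.567143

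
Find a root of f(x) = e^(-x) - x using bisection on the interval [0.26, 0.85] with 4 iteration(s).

f(x) = e^(-x) - x
Initial interval: [0.26, 0.85]

Iteration 1:
  c_1 = (0.260000 + 0.850000)/2 = 0.555000
  f(c_1) = f(0.555000) = 0.019072
  f(a) × f(c) ≥ 0, new interval: [0.555000, 0.850000]
Iteration 2:
  c_2 = (0.555000 + 0.850000)/2 = 0.702500
  f(c_2) = f(0.702500) = -0.207155
  f(a) × f(c) < 0, new interval: [0.555000, 0.702500]
Iteration 3:
  c_3 = (0.555000 + 0.702500)/2 = 0.628750
  f(c_3) = f(0.628750) = -0.095492
  f(a) × f(c) < 0, new interval: [0.555000, 0.628750]
Iteration 4:
  c_4 = (0.555000 + 0.628750)/2 = 0.591875
  f(c_4) = f(0.591875) = -0.038586
  f(a) × f(c) < 0, new interval: [0.555000, 0.591875]

After 4 iteration(s), the approximation is c_4 = 0.591875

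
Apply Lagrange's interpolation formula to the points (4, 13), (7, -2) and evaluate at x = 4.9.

Lagrange interpolation formula:
P(x) = Σ yᵢ × Lᵢ(x)
where Lᵢ(x) = Π_{j≠i} (x - xⱼ)/(xᵢ - xⱼ)

L_0(4.9) = (4.9 - 7)/(4 - 7) = 0.700000
L_1(4.9) = (4.9 - 4)/(7 - 4) = 0.300000

P(4.9) = 13×L_0(4.9) + (-2)×L_1(4.9)
P(4.9) = 8.500000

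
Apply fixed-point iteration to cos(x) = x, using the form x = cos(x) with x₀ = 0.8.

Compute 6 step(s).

Equation: cos(x) = x
Fixed-point form: x = cos(x)
x₀ = 0.8

x_1 = g(0.800000) = 0.696707
x_2 = g(0.696707) = 0.766960
x_3 = g(0.766960) = 0.720024
x_4 = g(0.720024) = 0.751790
x_5 = g(0.751790) = 0.730468
x_6 = g(0.730468) = 0.744863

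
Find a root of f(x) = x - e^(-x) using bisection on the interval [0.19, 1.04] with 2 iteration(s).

f(x) = x - e^(-x)
Initial interval: [0.19, 1.04]

Iteration 1:
  c_1 = (0.190000 + 1.040000)/2 = 0.615000
  f(c_1) = f(0.615000) = 0.074359
  f(a) × f(c) < 0, new interval: [0.190000, 0.615000]
Iteration 2:
  c_2 = (0.190000 + 0.615000)/2 = 0.402500
  f(c_2) = f(0.402500) = -0.266146
  f(a) × f(c) ≥ 0, new interval: [0.402500, 0.615000]

After 2 iteration(s), the approximation is c_2 = 0.402500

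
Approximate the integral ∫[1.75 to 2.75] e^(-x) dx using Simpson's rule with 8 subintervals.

f(x) = e^(-x)
a = 1.75, b = 2.75, n = 8
h = (b - a)/n = 0.125000

Simpson's rule: (h/3)[f(x₀) + 4f(x₁) + 2f(x₂) + ... + f(xₙ)]

x_0 = 1.7500, f(x_0) = 0.173774, coefficient = 1
x_1 = 1.8750, f(x_1) = 0.153355, coefficient = 4
x_2 = 2.0000, f(x_2) = 0.135335, coefficient = 2
x_3 = 2.1250, f(x_3) = 0.119433, coefficient = 4
x_4 = 2.2500, f(x_4) = 0.105399, coefficient = 2
x_5 = 2.3750, f(x_5) = 0.093014, coefficient = 4
x_6 = 2.5000, f(x_6) = 0.082085, coefficient = 2
x_7 = 2.6250, f(x_7) = 0.072440, coefficient = 4
x_8 = 2.7500, f(x_8) = 0.063928, coefficient = 1

I ≈ (0.125000/3) × 2.636310 = 0.109846
Exact value: 0.109846
Error: 0.000000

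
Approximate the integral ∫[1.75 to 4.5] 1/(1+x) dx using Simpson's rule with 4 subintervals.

f(x) = 1/(1+x)
a = 1.75, b = 4.5, n = 4
h = (b - a)/n = 0.687500

Simpson's rule: (h/3)[f(x₀) + 4f(x₁) + 2f(x₂) + ... + f(xₙ)]

x_0 = 1.7500, f(x_0) = 0.363636, coefficient = 1
x_1 = 2.4375, f(x_1) = 0.290909, coefficient = 4
x_2 = 3.1250, f(x_2) = 0.242424, coefficient = 2
x_3 = 3.8125, f(x_3) = 0.207792, coefficient = 4
x_4 = 4.5000, f(x_4) = 0.181818, coefficient = 1

I ≈ (0.687500/3) × 3.025108 = 0.693254
Exact value: 0.693147
Error: 0.000107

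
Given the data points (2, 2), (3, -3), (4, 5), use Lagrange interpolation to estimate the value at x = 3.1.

Lagrange interpolation formula:
P(x) = Σ yᵢ × Lᵢ(x)
where Lᵢ(x) = Π_{j≠i} (x - xⱼ)/(xᵢ - xⱼ)

L_0(3.1) = (3.1 - 3)/(2 - 3) × (3.1 - 4)/(2 - 4) = -0.045000
L_1(3.1) = (3.1 - 2)/(3 - 2) × (3.1 - 4)/(3 - 4) = 0.990000
L_2(3.1) = (3.1 - 2)/(4 - 2) × (3.1 - 3)/(4 - 3) = 0.055000

P(3.1) = 2×L_0(3.1) + (-3)×L_1(3.1) + 5×L_2(3.1)
P(3.1) = -2.785000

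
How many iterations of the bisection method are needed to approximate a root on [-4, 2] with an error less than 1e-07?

We need (b-a)/2^n ≤ 1e-07
(2 - (-4))/2^n ≤ 1e-07
6/2^n ≤ 1e-07
2^n ≥ 60000000
n ≥ log₂(60000000) = 25.84
n ≥ 26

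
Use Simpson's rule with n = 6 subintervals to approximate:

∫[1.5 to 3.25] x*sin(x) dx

f(x) = x*sin(x)
a = 1.5, b = 3.25, n = 6
h = (b - a)/n = 0.291667

Simpson's rule: (h/3)[f(x₀) + 4f(x₁) + 2f(x₂) + ... + f(xₙ)]

x_0 = 1.5000, f(x_0) = 1.496242, coefficient = 1
x_1 = 1.7917, f(x_1) = 1.748142, coefficient = 4
x_2 = 2.0833, f(x_2) = 1.815632, coefficient = 2
x_3 = 2.3750, f(x_3) = 1.647502, coefficient = 4
x_4 = 2.6667, f(x_4) = 1.219394, coefficient = 2
x_5 = 2.9583, f(x_5) = 0.539113, coefficient = 4
x_6 = 3.2500, f(x_6) = -0.351634, coefficient = 1

I ≈ (0.291667/3) × 22.953685 = 2.231608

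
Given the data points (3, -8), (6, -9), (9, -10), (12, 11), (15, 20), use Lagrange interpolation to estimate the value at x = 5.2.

Lagrange interpolation formula:
P(x) = Σ yᵢ × Lᵢ(x)
where Lᵢ(x) = Π_{j≠i} (x - xⱼ)/(xᵢ - xⱼ)

L_0(5.2) = (5.2 - 6)/(3 - 6) × (5.2 - 9)/(3 - 9) × (5.2 - 12)/(3 - 12) × (5.2 - 15)/(3 - 15) = 0.104211
L_1(5.2) = (5.2 - 3)/(6 - 3) × (5.2 - 9)/(6 - 9) × (5.2 - 12)/(6 - 12) × (5.2 - 15)/(6 - 15) = 1.146318
L_2(5.2) = (5.2 - 3)/(9 - 3) × (5.2 - 6)/(9 - 6) × (5.2 - 12)/(9 - 12) × (5.2 - 15)/(9 - 15) = -0.361995
L_3(5.2) = (5.2 - 3)/(12 - 3) × (5.2 - 6)/(12 - 6) × (5.2 - 9)/(12 - 9) × (5.2 - 15)/(12 - 15) = 0.134861
L_4(5.2) = (5.2 - 3)/(15 - 3) × (5.2 - 6)/(15 - 6) × (5.2 - 9)/(15 - 9) × (5.2 - 12)/(15 - 12) = -0.023394

P(5.2) = (-8)×L_0(5.2) + (-9)×L_1(5.2) + (-10)×L_2(5.2) + 11×L_3(5.2) + 20×L_4(5.2)
P(5.2) = -6.515009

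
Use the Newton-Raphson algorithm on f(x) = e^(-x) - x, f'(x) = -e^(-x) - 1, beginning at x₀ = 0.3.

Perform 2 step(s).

f(x) = e^(-x) - x
f'(x) = -e^(-x) - 1
x₀ = 0.3

Newton-Raphson formula: x_{n+1} = x_n - f(x_n)/f'(x_n)

Iteration 1:
  f(0.300000) = 0.440818
  f'(0.300000) = -1.740818
  x_1 = 0.300000 - 0.440818/(-1.740818) = 0.553225
Iteration 2:
  f(0.553225) = 0.021868
  f'(0.553225) = -1.575092
  x_2 = 0.553225 - 0.021868/(-1.575092) = 0.567108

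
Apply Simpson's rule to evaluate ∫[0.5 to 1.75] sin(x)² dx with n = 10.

f(x) = sin(x)²
a = 0.5, b = 1.75, n = 10
h = (b - a)/n = 0.125000

Simpson's rule: (h/3)[f(x₀) + 4f(x₁) + 2f(x₂) + ... + f(xₙ)]

x_0 = 0.5000, f(x_0) = 0.229849, coefficient = 1
x_1 = 0.6250, f(x_1) = 0.342339, coefficient = 4
x_2 = 0.7500, f(x_2) = 0.464631, coefficient = 2
x_3 = 0.8750, f(x_3) = 0.589123, coefficient = 4
x_4 = 1.0000, f(x_4) = 0.708073, coefficient = 2
x_5 = 1.1250, f(x_5) = 0.814087, coefficient = 4
x_6 = 1.2500, f(x_6) = 0.900572, coefficient = 2
x_7 = 1.3750, f(x_7) = 0.962151, coefficient = 4
x_8 = 1.5000, f(x_8) = 0.994996, coefficient = 2
x_9 = 1.6250, f(x_9) = 0.997065, coefficient = 4
x_10 = 1.7500, f(x_10) = 0.968228, coefficient = 1

I ≈ (0.125000/3) × 22.153682 = 0.923070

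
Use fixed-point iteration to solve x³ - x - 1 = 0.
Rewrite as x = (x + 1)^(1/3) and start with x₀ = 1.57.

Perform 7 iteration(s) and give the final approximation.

Equation: x³ - x - 1 = 0
Fixed-point form: x = (x + 1)^(1/3)
x₀ = 1.57

x_1 = g(1.570000) = 1.369760
x_2 = g(1.369760) = 1.333219
x_3 = g(1.333219) = 1.326331
x_4 = g(1.326331) = 1.325024
x_5 = g(1.325024) = 1.324776
x_6 = g(1.324776) = 1.324729
x_7 = g(1.324729) = 1.324720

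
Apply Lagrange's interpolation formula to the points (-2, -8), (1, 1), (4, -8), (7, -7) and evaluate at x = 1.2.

Lagrange interpolation formula:
P(x) = Σ yᵢ × Lᵢ(x)
where Lᵢ(x) = Π_{j≠i} (x - xⱼ)/(xᵢ - xⱼ)

L_0(1.2) = (1.2 - 1)/(-2 - 1) × (1.2 - 4)/(-2 - 4) × (1.2 - 7)/(-2 - 7) = -0.020049
L_1(1.2) = (1.2 - (-2))/(1 - (-2)) × (1.2 - 4)/(1 - 4) × (1.2 - 7)/(1 - 7) = 0.962370
L_2(1.2) = (1.2 - (-2))/(4 - (-2)) × (1.2 - 1)/(4 - 1) × (1.2 - 7)/(4 - 7) = 0.068741
L_3(1.2) = (1.2 - (-2))/(7 - (-2)) × (1.2 - 1)/(7 - 1) × (1.2 - 4)/(7 - 4) = -0.011062

P(1.2) = (-8)×L_0(1.2) + 1×L_1(1.2) + (-8)×L_2(1.2) + (-7)×L_3(1.2)
P(1.2) = 0.650272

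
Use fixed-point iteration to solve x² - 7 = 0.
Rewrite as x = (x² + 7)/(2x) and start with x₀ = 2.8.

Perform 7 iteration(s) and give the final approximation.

Equation: x² - 7 = 0
Fixed-point form: x = (x² + 7)/(2x)
x₀ = 2.8

x_1 = g(2.800000) = 2.650000
x_2 = g(2.650000) = 2.645755
x_3 = g(2.645755) = 2.645751
x_4 = g(2.645751) = 2.645751
x_5 = g(2.645751) = 2.645751
x_6 = g(2.645751) = 2.645751
x_7 = g(2.645751) = 2.645751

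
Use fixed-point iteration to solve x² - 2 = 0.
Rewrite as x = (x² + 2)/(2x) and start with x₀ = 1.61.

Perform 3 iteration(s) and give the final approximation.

Equation: x² - 2 = 0
Fixed-point form: x = (x² + 2)/(2x)
x₀ = 1.61

x_1 = g(1.610000) = 1.426118
x_2 = g(1.426118) = 1.414263
x_3 = g(1.414263) = 1.414214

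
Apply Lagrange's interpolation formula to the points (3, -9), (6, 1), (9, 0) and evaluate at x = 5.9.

Lagrange interpolation formula:
P(x) = Σ yᵢ × Lᵢ(x)
where Lᵢ(x) = Π_{j≠i} (x - xⱼ)/(xᵢ - xⱼ)

L_0(5.9) = (5.9 - 6)/(3 - 6) × (5.9 - 9)/(3 - 9) = 0.017222
L_1(5.9) = (5.9 - 3)/(6 - 3) × (5.9 - 9)/(6 - 9) = 0.998889
L_2(5.9) = (5.9 - 3)/(9 - 3) × (5.9 - 6)/(9 - 6) = -0.016111

P(5.9) = (-9)×L_0(5.9) + 1×L_1(5.9) + 0×L_2(5.9)
P(5.9) = 0.843889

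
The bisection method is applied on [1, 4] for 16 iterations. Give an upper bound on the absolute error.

Bisection error bound: |error| ≤ (b-a)/2^n
|error| ≤ (4 - 1)/2^16 = 3/2^16
|error| ≤ 0.0000457764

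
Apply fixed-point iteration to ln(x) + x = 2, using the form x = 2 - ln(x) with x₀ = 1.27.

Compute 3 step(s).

Equation: ln(x) + x = 2
Fixed-point form: x = 2 - ln(x)
x₀ = 1.27

x_1 = g(1.270000) = 1.760983
x_2 = g(1.760983) = 1.434128
x_3 = g(1.434128) = 1.639443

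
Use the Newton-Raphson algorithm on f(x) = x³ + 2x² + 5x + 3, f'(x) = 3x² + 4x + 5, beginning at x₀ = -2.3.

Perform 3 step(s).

f(x) = x³ + 2x² + 5x + 3
f'(x) = 3x² + 4x + 5
x₀ = -2.3

Newton-Raphson formula: x_{n+1} = x_n - f(x_n)/f'(x_n)

Iteration 1:
  f(-2.300000) = -10.087000
  f'(-2.300000) = 11.670000
  x_1 = -2.300000 - (-10.087000)/11.670000 = -1.435647
Iteration 2:
  f(-1.435647) = -3.015057
  f'(-1.435647) = 5.440659
  x_2 = -1.435647 - (-3.015057)/5.440659 = -0.881476
Iteration 3:
  f(-0.881476) = -0.538286
  f'(-0.881476) = 3.805095
  x_3 = -0.881476 - (-0.538286)/3.805095 = -0.740011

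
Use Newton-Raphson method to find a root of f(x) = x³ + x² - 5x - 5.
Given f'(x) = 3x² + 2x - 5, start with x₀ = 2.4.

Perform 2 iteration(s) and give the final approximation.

f(x) = x³ + x² - 5x - 5
f'(x) = 3x² + 2x - 5
x₀ = 2.4

Newton-Raphson formula: x_{n+1} = x_n - f(x_n)/f'(x_n)

Iteration 1:
  f(2.400000) = 2.584000
  f'(2.400000) = 17.080000
  x_1 = 2.400000 - 2.584000/17.080000 = 2.248712
Iteration 2:
  f(2.248712) = 0.184220
  f'(2.248712) = 14.667540
  x_2 = 2.248712 - 0.184220/14.667540 = 2.236152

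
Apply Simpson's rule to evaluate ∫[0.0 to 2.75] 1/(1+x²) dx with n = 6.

f(x) = 1/(1+x²)
a = 0.0, b = 2.75, n = 6
h = (b - a)/n = 0.458333

Simpson's rule: (h/3)[f(x₀) + 4f(x₁) + 2f(x₂) + ... + f(xₙ)]

x_0 = 0.0000, f(x_0) = 1.000000, coefficient = 1
x_1 = 0.4583, f(x_1) = 0.826399, coefficient = 4
x_2 = 0.9167, f(x_2) = 0.543396, coefficient = 2
x_3 = 1.3750, f(x_3) = 0.345946, coefficient = 4
x_4 = 1.8333, f(x_4) = 0.229299, coefficient = 2
x_5 = 2.2917, f(x_5) = 0.159956, coefficient = 4
x_6 = 2.7500, f(x_6) = 0.116788, coefficient = 1

I ≈ (0.458333/3) × 7.991381 = 1.220905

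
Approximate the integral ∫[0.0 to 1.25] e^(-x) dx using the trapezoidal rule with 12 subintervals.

f(x) = e^(-x)
a = 0.0, b = 1.25, n = 12
h = (b - a)/n = 0.104167

Trapezoidal rule: (h/2)[f(x₀) + 2f(x₁) + 2f(x₂) + ... + f(xₙ)]

x_0 = 0.0000, f(x_0) = 1.000000, coefficient = 1
x_1 = 0.1042, f(x_1) = 0.901075, coefficient = 2
x_2 = 0.2083, f(x_2) = 0.811936, coefficient = 2
x_3 = 0.3125, f(x_3) = 0.731616, coefficient = 2
x_4 = 0.4167, f(x_4) = 0.659241, coefficient = 2
x_5 = 0.5208, f(x_5) = 0.594025, coefficient = 2
x_6 = 0.6250, f(x_6) = 0.535261, coefficient = 2
x_7 = 0.7292, f(x_7) = 0.482311, coefficient = 2
x_8 = 0.8333, f(x_8) = 0.434598, coefficient = 2
x_9 = 0.9375, f(x_9) = 0.391606, coefficient = 2
x_10 = 1.0417, f(x_10) = 0.352866, coefficient = 2
x_11 = 1.1458, f(x_11) = 0.317959, coefficient = 2
x_12 = 1.2500, f(x_12) = 0.286505, coefficient = 1

I ≈ (0.104167/2) × 13.711493 = 0.714140
Exact value: 0.713495
Error: 0.000645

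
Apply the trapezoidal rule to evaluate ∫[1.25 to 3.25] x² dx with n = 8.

f(x) = x²
a = 1.25, b = 3.25, n = 8
h = (b - a)/n = 0.250000

Trapezoidal rule: (h/2)[f(x₀) + 2f(x₁) + 2f(x₂) + ... + f(xₙ)]

x_0 = 1.2500, f(x_0) = 1.562500, coefficient = 1
x_1 = 1.5000, f(x_1) = 2.250000, coefficient = 2
x_2 = 1.7500, f(x_2) = 3.062500, coefficient = 2
x_3 = 2.0000, f(x_3) = 4.000000, coefficient = 2
x_4 = 2.2500, f(x_4) = 5.062500, coefficient = 2
x_5 = 2.5000, f(x_5) = 6.250000, coefficient = 2
x_6 = 2.7500, f(x_6) = 7.562500, coefficient = 2
x_7 = 3.0000, f(x_7) = 9.000000, coefficient = 2
x_8 = 3.2500, f(x_8) = 10.562500, coefficient = 1

I ≈ (0.250000/2) × 86.500000 = 10.812500
Exact value: 10.791667
Error: 0.020833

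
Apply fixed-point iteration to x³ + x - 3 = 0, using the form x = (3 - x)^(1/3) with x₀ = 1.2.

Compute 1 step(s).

Equation: x³ + x - 3 = 0
Fixed-point form: x = (3 - x)^(1/3)
x₀ = 1.2

x_1 = g(1.200000) = 1.216440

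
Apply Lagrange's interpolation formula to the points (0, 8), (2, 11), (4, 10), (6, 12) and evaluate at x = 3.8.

Lagrange interpolation formula:
P(x) = Σ yᵢ × Lᵢ(x)
where Lᵢ(x) = Π_{j≠i} (x - xⱼ)/(xᵢ - xⱼ)

L_0(3.8) = (3.8 - 2)/(0 - 2) × (3.8 - 4)/(0 - 4) × (3.8 - 6)/(0 - 6) = -0.016500
L_1(3.8) = (3.8 - 0)/(2 - 0) × (3.8 - 4)/(2 - 4) × (3.8 - 6)/(2 - 6) = 0.104500
L_2(3.8) = (3.8 - 0)/(4 - 0) × (3.8 - 2)/(4 - 2) × (3.8 - 6)/(4 - 6) = 0.940500
L_3(3.8) = (3.8 - 0)/(6 - 0) × (3.8 - 2)/(6 - 2) × (3.8 - 4)/(6 - 4) = -0.028500

P(3.8) = 8×L_0(3.8) + 11×L_1(3.8) + 10×L_2(3.8) + 12×L_3(3.8)
P(3.8) = 10.080500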